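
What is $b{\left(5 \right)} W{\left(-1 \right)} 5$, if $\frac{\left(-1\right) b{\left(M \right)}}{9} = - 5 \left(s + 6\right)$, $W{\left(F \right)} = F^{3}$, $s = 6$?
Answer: $-2700$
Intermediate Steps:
$b{\left(M \right)} = 540$ ($b{\left(M \right)} = - 9 \left(- 5 \left(6 + 6\right)\right) = - 9 \left(\left(-5\right) 12\right) = \left(-9\right) \left(-60\right) = 540$)
$b{\left(5 \right)} W{\left(-1 \right)} 5 = 540 \left(-1\right)^{3} \cdot 5 = 540 \left(-1\right) 5 = \left(-540\right) 5 = -2700$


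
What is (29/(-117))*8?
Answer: -232/117 ≈ -1.9829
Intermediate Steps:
(29/(-117))*8 = (29*(-1/117))*8 = -29/117*8 = -232/117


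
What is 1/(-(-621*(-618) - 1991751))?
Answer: 1/1607973 ≈ 6.2190e-7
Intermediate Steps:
1/(-(-621*(-618) - 1991751)) = 1/(-(383778 - 1991751)) = 1/(-1*(-1607973)) = 1/1607973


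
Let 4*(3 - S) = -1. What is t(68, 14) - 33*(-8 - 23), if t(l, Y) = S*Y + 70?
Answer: 2277/2 ≈ 1138.5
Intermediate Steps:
S = 13/4 (S = 3 - ¼*(-1) = 3 + ¼ = 13/4 ≈ 3.2500)
t(l, Y) = 70 + 13*Y/4 (t(l, Y) = 13*Y/4 + 70 = 70 + 13*Y/4)
t(68, 14) - 33*(-8 - 23) = (70 + (13/4)*14) - 33*(-8 - 23) = (70 + 91/2) - 33*(-31) = 231/2 + 1023 = 2277/2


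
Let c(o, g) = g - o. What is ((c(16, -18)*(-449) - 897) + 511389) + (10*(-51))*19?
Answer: 516068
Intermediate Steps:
((c(16, -18)*(-449) - 897) + 511389) + (10*(-51))*19 = (((-18 - 1*16)*(-449) - 897) + 511389) + (10*(-51))*19 = (((-18 - 16)*(-449) - 897) + 511389) - 510*19 = ((-34*(-449) - 897) + 511389) - 9690 = ((15266 - 897) + 511389) - 9690 = (14369 + 511389) - 9690 = 525758 - 9690 = 516068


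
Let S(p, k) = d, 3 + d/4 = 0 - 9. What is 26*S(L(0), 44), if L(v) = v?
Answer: -1248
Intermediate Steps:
d = -48 (d = -12 + 4*(0 - 9) = -12 + 4*(-9) = -12 - 36 = -48)
S(p, k) = -48
26*S(L(0), 44) = 26*(-48) = -1248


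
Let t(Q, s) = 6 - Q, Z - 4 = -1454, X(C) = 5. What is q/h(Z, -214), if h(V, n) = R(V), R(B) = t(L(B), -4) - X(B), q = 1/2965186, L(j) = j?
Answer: 1/4302484886 ≈ 2.3242e-10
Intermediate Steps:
q = 1/2965186 ≈ 3.3725e-7
Z = -1450 (Z = 4 - 1454 = -1450)
R(B) = 1 - B (R(B) = (6 - B) - 1*5 = (6 - B) - 5 = 1 - B)
h(V, n) = 1 - V
q/h(Z, -214) = 1/(2965186*(1 - 1*(-1450))) = 1/(2965186*(1 + 1450)) = (1/2965186)/1451 = (1/2965186)*(1/1451) = 1/4302484886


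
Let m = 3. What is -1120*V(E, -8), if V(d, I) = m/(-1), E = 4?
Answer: 3360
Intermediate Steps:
V(d, I) = -3 (V(d, I) = 3/(-1) = 3*(-1) = -3)
-1120*V(E, -8) = -1120*(-3) = 3360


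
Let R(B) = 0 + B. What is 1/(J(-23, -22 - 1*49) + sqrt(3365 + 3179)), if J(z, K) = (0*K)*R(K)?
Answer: sqrt(409)/1636 ≈ 0.012362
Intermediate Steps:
R(B) = B
J(z, K) = 0 (J(z, K) = (0*K)*K = 0*K = 0)
1/(J(-23, -22 - 1*49) + sqrt(3365 + 3179)) = 1/(0 + sqrt(3365 + 3179)) = 1/(0 + sqrt(6544)) = 1/(0 + 4*sqrt(409)) = 1/(4*sqrt(409)) = sqrt(409)/1636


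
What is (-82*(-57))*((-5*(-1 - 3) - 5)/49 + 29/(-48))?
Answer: -546079/392 ≈ -1393.1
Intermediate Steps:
(-82*(-57))*((-5*(-1 - 3) - 5)/49 + 29/(-48)) = 4674*((-5*(-4) - 5)*(1/49) + 29*(-1/48)) = 4674*((20 - 5)*(1/49) - 29/48) = 4674*(15*(1/49) - 29/48) = 4674*(15/49 - 29/48) = 4674*(-701/2352) = -546079/392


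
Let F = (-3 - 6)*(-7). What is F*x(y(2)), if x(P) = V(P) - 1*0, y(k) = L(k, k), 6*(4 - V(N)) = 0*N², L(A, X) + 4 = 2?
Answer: 252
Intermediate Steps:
L(A, X) = -2 (L(A, X) = -4 + 2 = -2)
V(N) = 4 (V(N) = 4 - 0*N² = 4 - ⅙*0 = 4 + 0 = 4)
y(k) = -2
x(P) = 4 (x(P) = 4 - 1*0 = 4 + 0 = 4)
F = 63 (F = -9*(-7) = 63)
F*x(y(2)) = 63*4 = 252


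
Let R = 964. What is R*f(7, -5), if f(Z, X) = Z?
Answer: 6748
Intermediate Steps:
R*f(7, -5) = 964*7 = 6748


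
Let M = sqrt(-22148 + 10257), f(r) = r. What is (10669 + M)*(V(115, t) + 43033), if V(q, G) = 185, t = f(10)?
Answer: 461092842 + 43218*I*sqrt(11891) ≈ 4.6109e+8 + 4.7127e+6*I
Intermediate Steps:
t = 10
M = I*sqrt(11891) (M = sqrt(-11891) = I*sqrt(11891) ≈ 109.05*I)
(10669 + M)*(V(115, t) + 43033) = (10669 + I*sqrt(11891))*(185 + 43033) = (10669 + I*sqrt(11891))*43218 = 461092842 + 43218*I*sqrt(11891)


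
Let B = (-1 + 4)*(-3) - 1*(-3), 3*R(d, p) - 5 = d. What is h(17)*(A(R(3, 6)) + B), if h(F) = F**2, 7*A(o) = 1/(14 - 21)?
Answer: -85255/49 ≈ -1739.9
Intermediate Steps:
R(d, p) = 5/3 + d/3
B = -6 (B = 3*(-3) + 3 = -9 + 3 = -6)
A(o) = -1/49 (A(o) = 1/(7*(14 - 21)) = (1/7)/(-7) = (1/7)*(-1/7) = -1/49)
h(17)*(A(R(3, 6)) + B) = 17**2*(-1/49 - 6) = 289*(-295/49) = -85255/49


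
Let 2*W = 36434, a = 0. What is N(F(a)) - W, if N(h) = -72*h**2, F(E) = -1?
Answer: -18289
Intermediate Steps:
W = 18217 (W = (1/2)*36434 = 18217)
N(F(a)) - W = -72*(-1)**2 - 1*18217 = -72*1 - 18217 = -72 - 18217 = -18289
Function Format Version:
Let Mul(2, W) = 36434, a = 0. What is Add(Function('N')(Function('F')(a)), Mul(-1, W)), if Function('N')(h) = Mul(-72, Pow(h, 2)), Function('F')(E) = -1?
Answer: -18289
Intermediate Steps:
W = 18217 (W = Mul(Rational(1, 2), 36434) = 18217)
Add(Function('N')(Function('F')(a)), Mul(-1, W)) = Add(Mul(-72, Pow(-1, 2)), Mul(-1, 18217)) = Add(Mul(-72, 1), -18217) = Add(-72, -18217) = -18289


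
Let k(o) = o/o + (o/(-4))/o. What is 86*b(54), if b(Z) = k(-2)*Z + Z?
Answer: 8127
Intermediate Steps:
k(o) = ¾ (k(o) = 1 + (o*(-¼))/o = 1 + (-o/4)/o = 1 - ¼ = ¾)
b(Z) = 7*Z/4 (b(Z) = 3*Z/4 + Z = 7*Z/4)
86*b(54) = 86*((7/4)*54) = 86*(189/2) = 8127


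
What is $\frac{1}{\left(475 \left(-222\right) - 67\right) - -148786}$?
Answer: $\frac{1}{43269} \approx 2.3111 \cdot 10^{-5}$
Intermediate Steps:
$\frac{1}{\left(475 \left(-222\right) - 67\right) - -148786} = \frac{1}{\left(-105450 - 67\right) + \left(149247 - 461\right)} = \frac{1}{-105517 + 148786} = \frac{1}{43269}$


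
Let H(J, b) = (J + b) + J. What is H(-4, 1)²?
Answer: 49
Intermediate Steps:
H(J, b) = b + 2*J
H(-4, 1)² = (1 + 2*(-4))² = (1 - 8)² = (-7)² = 49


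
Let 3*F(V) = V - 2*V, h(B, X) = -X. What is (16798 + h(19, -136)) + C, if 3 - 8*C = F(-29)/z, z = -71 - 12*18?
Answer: 29161001/1722 ≈ 16934.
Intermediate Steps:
F(V) = -V/3 (F(V) = (V - 2*V)/3 = (-V)/3 = -V/3)
z = -287 (z = -71 - 216 = -287)
C = 653/1722 (C = 3/8 - (-⅓*(-29))/(8*(-287)) = 3/8 - 29*(-1)/(24*287) = 3/8 - ⅛*(-29/861) = 3/8 + 29/6888 = 653/1722 ≈ 0.37921)
(16798 + h(19, -136)) + C = (16798 - 1*(-136)) + 653/1722 = (16798 + 136) + 653/1722 = 16934 + 653/1722 = 29161001/1722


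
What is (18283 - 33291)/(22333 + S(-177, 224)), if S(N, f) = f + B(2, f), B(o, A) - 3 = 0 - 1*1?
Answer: -15008/22559 ≈ -0.66528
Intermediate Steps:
B(o, A) = 2 (B(o, A) = 3 + (0 - 1*1) = 3 + (0 - 1) = 3 - 1 = 2)
S(N, f) = 2 + f (S(N, f) = f + 2 = 2 + f)
(18283 - 33291)/(22333 + S(-177, 224)) = (18283 - 33291)/(22333 + (2 + 224)) = -15008/(22333 + 226) = -15008/22559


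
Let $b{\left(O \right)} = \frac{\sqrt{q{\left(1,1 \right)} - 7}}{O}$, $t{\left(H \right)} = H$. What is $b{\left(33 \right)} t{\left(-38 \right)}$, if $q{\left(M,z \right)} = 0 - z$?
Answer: $- \frac{76 i \sqrt{2}}{33} \approx - 3.257 i$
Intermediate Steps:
$q{\left(M,z \right)} = - z$
$b{\left(O \right)} = \frac{2 i \sqrt{2}}{O}$ ($b{\left(O \right)} = \frac{\sqrt{\left(-1\right) 1 - 7}}{O} = \frac{\sqrt{-1 - 7}}{O} = \frac{\sqrt{-8}}{O} = \frac{2 i \sqrt{2}}{O}$)
$b{\left(33 \right)} t{\left(-38 \right)} = \frac{2 i \sqrt{2}}{33} \left(-38\right) = - \frac{76 i \sqrt{2}}{33}$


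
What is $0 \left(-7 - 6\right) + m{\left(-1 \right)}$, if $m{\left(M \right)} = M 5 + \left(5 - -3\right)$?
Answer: $3$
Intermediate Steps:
$m{\left(M \right)} = 8 + 5 M$ ($m{\left(M \right)} = 5 M + \left(5 + 3\right) = 5 M + 8 = 8 + 5 M$)
$0 \left(-7 - 6\right) + m{\left(-1 \right)} = 0 \left(-7 - 6\right) + \left(8 + 5 \left(-1\right)\right) = 0 \left(-13\right) + \left(8 - 5\right) = 0 + 3 = 3$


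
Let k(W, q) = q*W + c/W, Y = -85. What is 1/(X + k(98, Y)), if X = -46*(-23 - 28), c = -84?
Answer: -7/41894 ≈ -0.00016709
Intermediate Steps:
k(W, q) = -84/W + W*q (k(W, q) = q*W - 84/W = W*q - 84/W = -84/W + W*q)
X = 2346 (X = -46*(-51) = 2346)
1/(X + k(98, Y)) = 1/(2346 + (-84/98 + 98*(-85))) = 1/(2346 + (-84*1/98 - 8330)) = 1/(2346 + (-6/7 - 8330)) = 1/(2346 - 58316/7) = 1/(-41894/7) = -7/41894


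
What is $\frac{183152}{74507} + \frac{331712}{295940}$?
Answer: $\frac{19729217216}{5512400395} \approx 3.5791$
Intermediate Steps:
$\frac{183152}{74507} + \frac{331712}{295940} = 183152 \cdot \frac{1}{74507} + 331712 \cdot \frac{1}{295940} = \frac{183152}{74507} + \frac{82928}{73985} = \frac{19729217216}{5512400395}$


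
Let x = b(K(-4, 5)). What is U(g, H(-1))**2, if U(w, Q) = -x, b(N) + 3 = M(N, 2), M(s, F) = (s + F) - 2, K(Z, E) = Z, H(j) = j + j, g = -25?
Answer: 49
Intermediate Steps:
H(j) = 2*j
M(s, F) = -2 + F + s (M(s, F) = (F + s) - 2 = -2 + F + s)
b(N) = -3 + N (b(N) = -3 + (-2 + 2 + N) = -3 + N)
x = -7 (x = -3 - 4 = -7)
U(w, Q) = 7 (U(w, Q) = -1*(-7) = 7)
U(g, H(-1))**2 = 7**2 = 49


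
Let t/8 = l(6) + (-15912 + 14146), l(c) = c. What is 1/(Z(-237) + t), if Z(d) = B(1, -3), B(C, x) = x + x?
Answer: -1/14086 ≈ -7.0993e-5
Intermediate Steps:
B(C, x) = 2*x
Z(d) = -6 (Z(d) = 2*(-3) = -6)
t = -14080 (t = 8*(6 + (-15912 + 14146)) = 8*(6 - 1766) = 8*(-1760) = -14080)
1/(Z(-237) + t) = 1/(-6 - 14080) = 1/(-14086) = -1/14086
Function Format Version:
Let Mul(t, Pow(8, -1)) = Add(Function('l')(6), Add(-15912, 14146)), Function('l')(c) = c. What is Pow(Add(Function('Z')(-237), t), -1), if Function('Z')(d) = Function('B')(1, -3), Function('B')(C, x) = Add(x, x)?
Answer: Rational(-1, 14086) ≈ -7.0993e-5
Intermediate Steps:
Function('B')(C, x) = Mul(2, x)
Function('Z')(d) = -6 (Function('Z')(d) = Mul(2, -3) = -6)
t = -14080 (t = Mul(8, Add(6, Add(-15912, 14146))) = Mul(8, Add(6, -1766)) = Mul(8, -1760) = -14080)
Pow(Add(Function('Z')(-237), t), -1) = Pow(Add(-6, -14080), -1) = Pow(-14086, -1) = Rational(-1, 14086)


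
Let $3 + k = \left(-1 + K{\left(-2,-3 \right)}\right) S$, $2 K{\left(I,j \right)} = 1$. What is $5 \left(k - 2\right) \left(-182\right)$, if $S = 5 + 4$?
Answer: $8645$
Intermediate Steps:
$K{\left(I,j \right)} = \frac{1}{2}$ ($K{\left(I,j \right)} = \frac{1}{2} \cdot 1 = \frac{1}{2}$)
$S = 9$
$k = - \frac{15}{2}$ ($k = -3 + \left(-1 + \frac{1}{2}\right) 9 = -3 - \frac{9}{2} = - \frac{15}{2} \approx -7.5$)
$5 \left(k - 2\right) \left(-182\right) = 5 \left(- \frac{15}{2} - 2\right) \left(-182\right) = 5 \left(- \frac{19}{2}\right) \left(-182\right) = \left(- \frac{95}{2}\right) \left(-182\right) = 8645$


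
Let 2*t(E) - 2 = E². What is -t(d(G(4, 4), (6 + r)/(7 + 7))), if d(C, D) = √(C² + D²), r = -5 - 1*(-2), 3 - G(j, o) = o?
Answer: -597/392 ≈ -1.5230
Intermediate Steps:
G(j, o) = 3 - o
r = -3 (r = -5 + 2 = -3)
t(E) = 1 + E²/2
-t(d(G(4, 4), (6 + r)/(7 + 7))) = -(1 + (√((3 - 1*4)² + ((6 - 3)/(7 + 7))²))²/2) = -(1 + (√((3 - 4)² + (3/14)²))²/2) = -(1 + (√((-1)² + (3*(1/14))²))²/2) = -(1 + (√(1 + (3/14)²))²/2) = -(1 + (√(1 + 9/196))²/2) = -(1 + (√(205/196))²/2) = -(1 + (√205/14)²/2) = -(1 + (½)*(205/196)) = -(1 + 205/392) = -1*597/392 = -597/392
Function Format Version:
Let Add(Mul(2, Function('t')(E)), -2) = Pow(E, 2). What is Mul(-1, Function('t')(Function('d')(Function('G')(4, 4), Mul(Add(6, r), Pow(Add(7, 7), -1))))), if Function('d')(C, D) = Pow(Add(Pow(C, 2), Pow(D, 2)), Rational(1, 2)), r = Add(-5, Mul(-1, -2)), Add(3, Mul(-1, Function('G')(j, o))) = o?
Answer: Rational(-597, 392) ≈ -1.5230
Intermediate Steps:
Function('G')(j, o) = Add(3, Mul(-1, o))
r = -3 (r = Add(-5, 2) = -3)
Function('t')(E) = Add(1, Mul(Rational(1, 2), Pow(E, 2)))
Mul(-1, Function('t')(Function('d')(Function('G')(4, 4), Mul(Add(6, r), Pow(Add(7, 7), -1))))) = Mul(-1, Add(1, Mul(Rational(1, 2), Pow(Pow(Add(Pow(Add(3, Mul(-1, 4)), 2), Pow(Mul(Add(6, -3), Pow(Add(7, 7), -1)), 2)), Rational(1, 2)), 2)))) = Mul(-1, Add(1, Mul(Rational(1, 2), Pow(Pow(Add(Pow(Add(3, -4), 2), Pow(Mul(3, Pow(14, -1)), 2)), Rational(1, 2)), 2)))) = Mul(-1, Add(1, Mul(Rational(1, 2), Pow(Pow(Add(Pow(-1, 2), Pow(Mul(3, Rational(1, 14)), 2)), Rational(1, 2)), 2)))) = Mul(-1, Add(1, Mul(Rational(1, 2), Pow(Pow(Add(1, Pow(Rational(3, 14), 2)), Rational(1, 2)), 2)))) = Mul(-1, Add(1, Mul(Rational(1, 2), Pow(Pow(Add(1, Rational(9, 196)), Rational(1, 2)), 2)))) = Mul(-1, Add(1, Mul(Rational(1, 2), Pow(Pow(Rational(205, 196), Rational(1, 2)), 2)))) = Mul(-1, Add(1, Mul(Rational(1, 2), Pow(Mul(Rational(1, 14), Pow(205, Rational(1, 2))), 2)))) = Mul(-1, Add(1, Mul(Rational(1, 2), Rational(205, 196)))) = Mul(-1, Add(1, Rational(205, 392))) = Mul(-1, Rational(597, 392)) = Rational(-597, 392)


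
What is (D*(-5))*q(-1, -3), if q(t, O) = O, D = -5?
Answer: -75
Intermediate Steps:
(D*(-5))*q(-1, -3) = -5*(-5)*(-3) = 25*(-3) = -75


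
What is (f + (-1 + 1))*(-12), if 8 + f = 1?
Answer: 84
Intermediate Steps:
f = -7 (f = -8 + 1 = -7)
(f + (-1 + 1))*(-12) = (-7 + (-1 + 1))*(-12) = (-7 + 0)*(-12) = -7*(-12) = 84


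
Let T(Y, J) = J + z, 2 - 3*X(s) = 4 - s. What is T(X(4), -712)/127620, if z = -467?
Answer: -131/14180 ≈ -0.0092384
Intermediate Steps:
X(s) = -⅔ + s/3 (X(s) = ⅔ - (4 - s)/3 = ⅔ + (-4/3 + s/3) = -⅔ + s/3)
T(Y, J) = -467 + J (T(Y, J) = J - 467 = -467 + J)
T(X(4), -712)/127620 = (-467 - 712)/127620 = -1179*1/127620 = -131/14180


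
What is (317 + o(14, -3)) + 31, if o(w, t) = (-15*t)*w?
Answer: 978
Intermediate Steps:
o(w, t) = -15*t*w
(317 + o(14, -3)) + 31 = (317 - 15*(-3)*14) + 31 = (317 + 630) + 31 = 947 + 31 = 978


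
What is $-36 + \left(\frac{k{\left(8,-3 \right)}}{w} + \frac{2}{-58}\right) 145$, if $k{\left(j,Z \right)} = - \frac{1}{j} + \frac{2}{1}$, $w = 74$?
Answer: $- \frac{22097}{592} \approx -37.326$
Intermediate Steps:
$k{\left(j,Z \right)} = 2 - \frac{1}{j}$ ($k{\left(j,Z \right)} = - \frac{1}{j} + 2 \cdot 1 = - \frac{1}{j} + 2 = 2 - \frac{1}{j}$)
$-36 + \left(\frac{k{\left(8,-3 \right)}}{w} + \frac{2}{-58}\right) 145 = -36 + \left(\frac{2 - \frac{1}{8}}{74} + \frac{2}{-58}\right) 145 = -36 + \left(\left(2 - \frac{1}{8}\right) \frac{1}{74} + 2 \left(- \frac{1}{58}\right)\right) 145 = -36 + \left(\left(2 - \frac{1}{8}\right) \frac{1}{74} - \frac{1}{29}\right) 145 = -36 + \left(\frac{15}{8} \cdot \frac{1}{74} - \frac{1}{29}\right) 145 = -36 + \left(\frac{15}{592} - \frac{1}{29}\right) 145 = -36 - \frac{785}{592} = - \frac{22097}{592}$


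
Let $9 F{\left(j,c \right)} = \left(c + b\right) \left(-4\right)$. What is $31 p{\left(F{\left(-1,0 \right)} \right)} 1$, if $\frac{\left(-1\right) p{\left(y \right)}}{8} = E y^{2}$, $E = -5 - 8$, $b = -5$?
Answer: $\frac{1289600}{81} \approx 15921.0$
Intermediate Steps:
$E = -13$
$F{\left(j,c \right)} = \frac{20}{9} - \frac{4 c}{9}$ ($F{\left(j,c \right)} = \frac{\left(c - 5\right) \left(-4\right)}{9} = \frac{\left(-5 + c\right) \left(-4\right)}{9} = \frac{20 - 4 c}{9} = \frac{20}{9} - \frac{4 c}{9}$)
$p{\left(y \right)} = 104 y^{2}$ ($p{\left(y \right)} = - 8 \left(- 13 y^{2}\right) = 104 y^{2}$)
$31 p{\left(F{\left(-1,0 \right)} \right)} 1 = 31 \cdot 104 \left(\frac{20}{9} - 0\right)^{2} \cdot 1 = 31 \cdot 104 \left(\frac{20}{9} + 0\right)^{2} \cdot 1 = 31 \cdot 104 \left(\frac{20}{9}\right)^{2} \cdot 1 = 31 \cdot 104 \cdot \frac{400}{81} \cdot 1 = 31 \cdot \frac{41600}{81} \cdot 1 = \frac{1289600}{81} \cdot 1 = \frac{1289600}{81}$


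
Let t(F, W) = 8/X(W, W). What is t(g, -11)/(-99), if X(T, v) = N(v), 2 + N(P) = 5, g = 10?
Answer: -8/297 ≈ -0.026936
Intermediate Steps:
N(P) = 3 (N(P) = -2 + 5 = 3)
X(T, v) = 3
t(F, W) = 8/3
t(g, -11)/(-99) = (8/3)/(-99) = (8/3)*(-1/99) = -8/297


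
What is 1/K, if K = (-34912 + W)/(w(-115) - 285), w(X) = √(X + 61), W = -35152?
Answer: 285/70064 - 3*I*√6/70064 ≈ 0.0040677 - 0.00010488*I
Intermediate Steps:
w(X) = √(61 + X)
K = -70064/(-285 + 3*I*√6) (K = (-34912 - 35152)/(√(61 - 115) - 285) = -70064/(√(-54) - 285) = -70064/(3*I*√6 - 285) = -70064/(-285 + 3*I*√6) ≈ 245.68 + 6.3345*I)
1/K = 1/(6656080/27093 + 70064*I*√6/27093)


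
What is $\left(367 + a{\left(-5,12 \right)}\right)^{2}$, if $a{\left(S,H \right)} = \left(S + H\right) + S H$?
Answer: $98596$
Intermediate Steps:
$a{\left(S,H \right)} = H + S + H S$ ($a{\left(S,H \right)} = \left(H + S\right) + H S = H + S + H S$)
$\left(367 + a{\left(-5,12 \right)}\right)^{2} = \left(367 + \left(12 - 5 + 12 \left(-5\right)\right)\right)^{2} = \left(367 - 53\right)^{2} = 314^{2} = 98596$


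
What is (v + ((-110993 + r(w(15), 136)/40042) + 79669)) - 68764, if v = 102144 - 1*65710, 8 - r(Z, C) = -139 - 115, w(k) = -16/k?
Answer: -1274416603/20021 ≈ -63654.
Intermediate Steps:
r(Z, C) = 262 (r(Z, C) = 8 - (-139 - 115) = 8 - 1*(-254) = 8 + 254 = 262)
v = 36434 (v = 102144 - 65710 = 36434)
(v + ((-110993 + r(w(15), 136)/40042) + 79669)) - 68764 = (36434 + ((-110993 + 262/40042) + 79669)) - 68764 = (36434 + ((-110993 + 262*(1/40042)) + 79669)) - 68764 = (36434 + ((-110993 + 131/20021) + 79669)) - 68764 = (36434 + (-2222190722/20021 + 79669)) - 68764 = (36434 - 627137673/20021) - 68764 = 102307441/20021 - 68764 = -1274416603/20021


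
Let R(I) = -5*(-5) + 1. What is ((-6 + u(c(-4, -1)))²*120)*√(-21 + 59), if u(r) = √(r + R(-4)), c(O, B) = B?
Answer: 120*√38 ≈ 739.73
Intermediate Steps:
R(I) = 26 (R(I) = 25 + 1 = 26)
u(r) = √(26 + r) (u(r) = √(r + 26) = √(26 + r))
((-6 + u(c(-4, -1)))²*120)*√(-21 + 59) = ((-6 + √(26 - 1))²*120)*√(-21 + 59) = ((-6 + √25)²*120)*√38 = ((-6 + 5)²*120)*√38 = ((-1)²*120)*√38 = (1*120)*√38 = 120*√38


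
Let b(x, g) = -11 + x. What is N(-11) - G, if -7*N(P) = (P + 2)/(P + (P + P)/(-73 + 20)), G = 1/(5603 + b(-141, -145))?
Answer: -868018/7135359 ≈ -0.12165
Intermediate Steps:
G = 1/5451 (G = 1/(5603 + (-11 - 141)) = 1/(5603 - 152) = 1/5451 ≈ 0.00018345)
N(P) = -53*(2 + P)/(357*P) (N(P) = -(P + 2)/(7*(P + (P + P)/(-73 + 20))) = -(2 + P)/(7*(P + (2*P)/(-53))) = -(2 + P)/(7*(P + (2*P)*(-1/53))) = -(2 + P)/(7*(P - 2*P/53)) = -(2 + P)/(7*(51*P/53)) = -(2 + P)*53/(51*P)/7 = -53*(2 + P)/(357*P))
N(-11) - G = (53/357)*(-2 - 1*(-11))/(-11) - 1*1/5451 = (53/357)*(-1/11)*(-2 + 11) - 1/5451 = (53/357)*(-1/11)*9 - 1/5451 = -159/1309 - 1/5451 = -868018/7135359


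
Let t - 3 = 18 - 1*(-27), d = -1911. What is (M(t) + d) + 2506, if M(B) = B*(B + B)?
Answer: 5203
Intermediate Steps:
t = 48 (t = 3 + (18 - 1*(-27)) = 3 + (18 + 27) = 3 + 45 = 48)
M(B) = 2*B**2 (M(B) = B*(2*B) = 2*B**2)
(M(t) + d) + 2506 = (2*48**2 - 1911) + 2506 = (2*2304 - 1911) + 2506 = (4608 - 1911) + 2506 = 2697 + 2506 = 5203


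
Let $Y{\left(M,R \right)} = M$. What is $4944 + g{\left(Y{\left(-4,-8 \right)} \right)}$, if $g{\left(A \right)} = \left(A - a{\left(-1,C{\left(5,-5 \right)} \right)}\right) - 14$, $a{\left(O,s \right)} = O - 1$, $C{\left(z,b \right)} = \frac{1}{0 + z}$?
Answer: $4928$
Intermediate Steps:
$C{\left(z,b \right)} = \frac{1}{z}$
$a{\left(O,s \right)} = -1 + O$
$g{\left(A \right)} = -12 + A$ ($g{\left(A \right)} = \left(A - \left(-1 - 1\right)\right) - 14 = \left(A - -2\right) - 14 = \left(A + 2\right) - 14 = \left(2 + A\right) - 14 = -12 + A$)
$4944 + g{\left(Y{\left(-4,-8 \right)} \right)} = 4944 - 16 = 4928$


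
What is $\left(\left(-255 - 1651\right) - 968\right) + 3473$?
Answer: $599$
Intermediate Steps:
$\left(\left(-255 - 1651\right) - 968\right) + 3473 = \left(-1906 - 968\right) + 3473 = -2874 + 3473 = 599$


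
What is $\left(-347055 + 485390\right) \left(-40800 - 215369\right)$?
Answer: $-35437138615$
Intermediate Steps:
$\left(-347055 + 485390\right) \left(-40800 - 215369\right) = 138335 \left(-256169\right) = -35437138615$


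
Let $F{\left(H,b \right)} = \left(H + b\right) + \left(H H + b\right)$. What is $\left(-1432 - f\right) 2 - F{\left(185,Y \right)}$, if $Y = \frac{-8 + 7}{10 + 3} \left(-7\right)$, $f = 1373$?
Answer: $- \frac{520274}{13} \approx -40021.0$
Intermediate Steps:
$Y = \frac{7}{13}$ ($Y = - \frac{1}{13} \left(-7\right) = \left(-1\right) \frac{1}{13} \left(-7\right) = \left(- \frac{1}{13}\right) \left(-7\right) = \frac{7}{13} \approx 0.53846$)
$F{\left(H,b \right)} = H + H^{2} + 2 b$ ($F{\left(H,b \right)} = \left(H + b\right) + \left(H^{2} + b\right) = \left(H + b\right) + \left(b + H^{2}\right) = H + H^{2} + 2 b$)
$\left(-1432 - f\right) 2 - F{\left(185,Y \right)} = \left(-1432 - 1373\right) 2 - \left(185 + 185^{2} + 2 \cdot \frac{7}{13}\right) = \left(-1432 - 1373\right) 2 - \left(185 + 34225 + \frac{14}{13}\right) = \left(-2805\right) 2 - \frac{447344}{13} = -5610 - \frac{447344}{13} = - \frac{520274}{13}$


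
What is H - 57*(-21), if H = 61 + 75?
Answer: 1333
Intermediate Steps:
H = 136
H - 57*(-21) = 136 - 57*(-21) = 136 + 1197 = 1333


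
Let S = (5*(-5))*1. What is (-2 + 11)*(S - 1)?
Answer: -234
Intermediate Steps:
S = -25 (S = -25*1 = -25)
(-2 + 11)*(S - 1) = (-2 + 11)*(-25 - 1) = 9*(-26) = -234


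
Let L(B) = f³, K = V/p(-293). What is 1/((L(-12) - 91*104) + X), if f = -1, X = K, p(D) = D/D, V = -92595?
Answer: -1/102060 ≈ -9.7982e-6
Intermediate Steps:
p(D) = 1
K = -92595 (K = -92595/1 = -92595*1 = -92595)
X = -92595
L(B) = -1 (L(B) = (-1)³ = -1)
1/((L(-12) - 91*104) + X) = 1/((-1 - 91*104) - 92595) = 1/((-1 - 9464) - 92595) = 1/(-9465 - 92595) = 1/(-102060) = -1/102060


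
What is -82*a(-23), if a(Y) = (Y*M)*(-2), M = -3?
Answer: 11316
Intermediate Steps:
a(Y) = 6*Y (a(Y) = (Y*(-3))*(-2) = -3*Y*(-2) = 6*Y)
-82*a(-23) = -492*(-23) = -82*(-138) = 11316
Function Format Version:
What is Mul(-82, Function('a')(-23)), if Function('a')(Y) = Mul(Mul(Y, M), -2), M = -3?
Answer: 11316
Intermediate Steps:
Function('a')(Y) = Mul(6, Y) (Function('a')(Y) = Mul(Mul(Y, -3), -2) = Mul(Mul(-3, Y), -2) = Mul(6, Y))
Mul(-82, Function('a')(-23)) = Mul(-82, Mul(6, -23)) = Mul(-82, -138) = 11316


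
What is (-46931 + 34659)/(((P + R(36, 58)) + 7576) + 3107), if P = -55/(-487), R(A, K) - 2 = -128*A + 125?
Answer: -5976464/3020429 ≈ -1.9787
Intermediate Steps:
R(A, K) = 127 - 128*A (R(A, K) = 2 + (-128*A + 125) = 2 + (125 - 128*A) = 127 - 128*A)
P = 55/487 (P = -55*(-1/487) = 55/487 ≈ 0.11294)
(-46931 + 34659)/(((P + R(36, 58)) + 7576) + 3107) = (-46931 + 34659)/(((55/487 + (127 - 128*36)) + 7576) + 3107) = -12272/(((55/487 + (127 - 4608)) + 7576) + 3107) = -12272/(((55/487 - 4481) + 7576) + 3107) = -12272/((-2182192/487 + 7576) + 3107) = -12272/(1507320/487 + 3107) = -12272/3020429/487 = -12272*487/3020429 = -5976464/3020429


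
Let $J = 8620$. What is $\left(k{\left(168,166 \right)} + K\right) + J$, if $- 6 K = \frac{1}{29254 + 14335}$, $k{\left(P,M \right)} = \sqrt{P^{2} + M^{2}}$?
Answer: $\frac{2254423079}{261534} + 2 \sqrt{13945} \approx 8856.2$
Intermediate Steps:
$k{\left(P,M \right)} = \sqrt{M^{2} + P^{2}}$
$K = - \frac{1}{261534}$ ($K = - \frac{1}{6 \left(29254 + 14335\right)} = - \frac{1}{6 \cdot 43589} = \left(- \frac{1}{6}\right) \frac{1}{43589} = - \frac{1}{261534} \approx -3.8236 \cdot 10^{-6}$)
$\left(k{\left(168,166 \right)} + K\right) + J = \left(\sqrt{166^{2} + 168^{2}} - \frac{1}{261534}\right) + 8620 = \left(\sqrt{27556 + 28224} - \frac{1}{261534}\right) + 8620 = \left(\sqrt{55780} - \frac{1}{261534}\right) + 8620 = \left(2 \sqrt{13945} - \frac{1}{261534}\right) + 8620 = \left(- \frac{1}{261534} + 2 \sqrt{13945}\right) + 8620 = \frac{2254423079}{261534} + 2 \sqrt{13945}$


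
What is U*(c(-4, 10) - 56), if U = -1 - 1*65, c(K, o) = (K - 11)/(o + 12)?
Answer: 3741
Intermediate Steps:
c(K, o) = (-11 + K)/(12 + o)
U = -66 (U = -1 - 65 = -66)
U*(c(-4, 10) - 56) = -66*((-11 - 4)/(12 + 10) - 56) = -66*(-15/22 - 56) = -66*(-1247/22) = 3741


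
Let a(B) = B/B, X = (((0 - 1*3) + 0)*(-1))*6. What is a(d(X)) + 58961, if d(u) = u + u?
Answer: 58962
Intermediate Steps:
X = 18 (X = (((0 - 3) + 0)*(-1))*6 = ((-3 + 0)*(-1))*6 = -3*(-1)*6 = 3*6 = 18)
d(u) = 2*u
a(B) = 1
a(d(X)) + 58961 = 1 + 58961 = 58962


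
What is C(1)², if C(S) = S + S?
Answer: 4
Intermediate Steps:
C(S) = 2*S
C(1)² = (2*1)² = 2² = 4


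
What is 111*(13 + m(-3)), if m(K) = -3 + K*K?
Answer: 2109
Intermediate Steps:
m(K) = -3 + K²
111*(13 + m(-3)) = 111*(13 + (-3 + (-3)²)) = 111*(13 + (-3 + 9)) = 111*(13 + 6) = 111*19 = 2109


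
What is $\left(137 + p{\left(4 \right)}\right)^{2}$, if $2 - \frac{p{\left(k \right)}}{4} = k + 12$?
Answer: $6561$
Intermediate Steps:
$p{\left(k \right)} = -40 - 4 k$ ($p{\left(k \right)} = 8 - 4 \left(k + 12\right) = 8 - 4 \left(12 + k\right) = 8 - \left(48 + 4 k\right) = -40 - 4 k$)
$\left(137 + p{\left(4 \right)}\right)^{2} = \left(137 - 56\right)^{2} = 81^{2} = 6561$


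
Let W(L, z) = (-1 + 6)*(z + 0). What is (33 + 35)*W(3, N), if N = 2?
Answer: 680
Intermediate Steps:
W(L, z) = 5*z
(33 + 35)*W(3, N) = (33 + 35)*(5*2) = 68*10 = 680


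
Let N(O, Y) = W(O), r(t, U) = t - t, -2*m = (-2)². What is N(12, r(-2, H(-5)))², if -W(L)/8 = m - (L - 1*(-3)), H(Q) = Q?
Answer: 18496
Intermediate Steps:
m = -2 (m = -½*(-2)² = -½*4 = -2)
W(L) = 40 + 8*L (W(L) = -8*(-2 - (L - 1*(-3))) = -8*(-2 - (L + 3)) = -8*(-2 - (3 + L)) = -8*(-2 + (-3 - L)) = -8*(-5 - L) = 40 + 8*L)
r(t, U) = 0
N(O, Y) = 40 + 8*O
N(12, r(-2, H(-5)))² = (40 + 8*12)² = (40 + 96)² = 136² = 18496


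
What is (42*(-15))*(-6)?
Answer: 3780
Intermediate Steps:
(42*(-15))*(-6) = -630*(-6) = 3780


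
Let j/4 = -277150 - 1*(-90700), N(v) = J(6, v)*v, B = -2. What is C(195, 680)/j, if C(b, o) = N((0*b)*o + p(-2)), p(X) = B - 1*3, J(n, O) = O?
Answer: -1/29832 ≈ -3.3521e-5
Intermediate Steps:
p(X) = -5 (p(X) = -2 - 1*3 = -2 - 3 = -5)
N(v) = v² (N(v) = v*v = v²)
C(b, o) = 25 (C(b, o) = ((0*b)*o - 5)² = (0*o - 5)² = (0 - 5)² = (-5)² = 25)
j = -745800 (j = 4*(-277150 - 1*(-90700)) = 4*(-277150 + 90700) = 4*(-186450) = -745800)
C(195, 680)/j = 25/(-745800) = 25*(-1/745800) = -1/29832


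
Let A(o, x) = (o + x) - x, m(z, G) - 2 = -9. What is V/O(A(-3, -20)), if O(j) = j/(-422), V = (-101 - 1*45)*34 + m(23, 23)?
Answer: -699254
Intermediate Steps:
m(z, G) = -7 (m(z, G) = 2 - 9 = -7)
A(o, x) = o
V = -4971 (V = (-101 - 1*45)*34 - 7 = (-101 - 45)*34 - 7 = -146*34 - 7 = -4964 - 7 = -4971)
O(j) = -j/422 (O(j) = j*(-1/422) = -j/422)
V/O(A(-3, -20)) = -4971/((-1/422*(-3))) = -4971/3/422 = -4971*422/3 = -699254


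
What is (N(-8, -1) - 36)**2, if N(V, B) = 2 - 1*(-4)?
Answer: 900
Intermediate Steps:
N(V, B) = 6 (N(V, B) = 2 + 4 = 6)
(N(-8, -1) - 36)**2 = (6 - 36)**2 = (-30)**2 = 900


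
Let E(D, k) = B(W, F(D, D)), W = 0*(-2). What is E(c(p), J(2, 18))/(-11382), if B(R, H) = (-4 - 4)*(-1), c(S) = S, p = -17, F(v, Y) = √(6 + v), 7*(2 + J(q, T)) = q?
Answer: -4/5691 ≈ -0.00070286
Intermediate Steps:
J(q, T) = -2 + q/7
W = 0
B(R, H) = 8 (B(R, H) = -8*(-1) = 8)
E(D, k) = 8
E(c(p), J(2, 18))/(-11382) = 8/(-11382) = 8*(-1/11382) = -4/5691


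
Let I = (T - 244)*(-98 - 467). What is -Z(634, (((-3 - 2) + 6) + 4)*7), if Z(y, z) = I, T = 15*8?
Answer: -70060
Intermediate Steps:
T = 120
I = 70060 (I = (120 - 244)*(-98 - 467) = -124*(-565) = 70060)
Z(y, z) = 70060
-Z(634, (((-3 - 2) + 6) + 4)*7) = -1*70060 = -70060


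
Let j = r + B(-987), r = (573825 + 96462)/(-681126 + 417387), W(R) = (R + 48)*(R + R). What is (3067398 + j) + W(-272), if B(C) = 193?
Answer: 280393630682/87913 ≈ 3.1894e+6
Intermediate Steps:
W(R) = 2*R*(48 + R) (W(R) = (48 + R)*(2*R) = 2*R*(48 + R))
r = -223429/87913 (r = 670287/(-263739) = 670287*(-1/263739) = -223429/87913 ≈ -2.5415)
j = 16743780/87913 (j = -223429/87913 + 193 = 16743780/87913 ≈ 190.46)
(3067398 + j) + W(-272) = (3067398 + 16743780/87913) + 2*(-272)*(48 - 272) = 269680904154/87913 + 2*(-272)*(-224) = 269680904154/87913 + 121856 = 280393630682/87913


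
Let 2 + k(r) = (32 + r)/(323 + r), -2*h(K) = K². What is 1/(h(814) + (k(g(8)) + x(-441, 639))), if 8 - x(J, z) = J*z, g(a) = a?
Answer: -331/16382143 ≈ -2.0205e-5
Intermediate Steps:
h(K) = -K²/2
k(r) = -2 + (32 + r)/(323 + r)
x(J, z) = 8 - J*z
1/(h(814) + (k(g(8)) + x(-441, 639))) = 1/(-½*814² + ((-614 - 1*8)/(323 + 8) + (8 - 1*(-441)*639))) = 1/(-½*662596 + ((-614 - 8)/331 + (8 + 281799))) = 1/(-331298 + ((1/331)*(-622) + 281807)) = 1/(-331298 + (-622/331 + 281807)) = 1/(-331298 + 93277495/331) = 1/(-16382143/331) = -331/16382143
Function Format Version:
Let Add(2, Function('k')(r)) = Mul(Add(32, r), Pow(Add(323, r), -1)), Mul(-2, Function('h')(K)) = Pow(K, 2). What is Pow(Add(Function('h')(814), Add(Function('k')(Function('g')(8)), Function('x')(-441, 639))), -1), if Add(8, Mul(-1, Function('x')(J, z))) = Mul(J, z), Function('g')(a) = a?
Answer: Rational(-331, 16382143) ≈ -2.0205e-5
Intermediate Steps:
Function('h')(K) = Mul(Rational(-1, 2), Pow(K, 2))
Function('k')(r) = Add(-2, Mul(Pow(Add(323, r), -1), Add(32, r))) (Function('k')(r) = Add(-2, Mul(Add(32, r), Pow(Add(323, r), -1))) = Add(-2, Mul(Pow(Add(323, r), -1), Add(32, r))))
Function('x')(J, z) = Add(8, Mul(-1, J, z)) (Function('x')(J, z) = Add(8, Mul(-1, Mul(J, z))) = Add(8, Mul(-1, J, z)))
Pow(Add(Function('h')(814), Add(Function('k')(Function('g')(8)), Function('x')(-441, 639))), -1) = Pow(Add(Mul(Rational(-1, 2), Pow(814, 2)), Add(Mul(Pow(Add(323, 8), -1), Add(-614, Mul(-1, 8))), Add(8, Mul(-1, -441, 639)))), -1) = Pow(Add(Mul(Rational(-1, 2), 662596), Add(Mul(Pow(331, -1), Add(-614, -8)), Add(8, 281799))), -1) = Pow(Add(-331298, Add(Mul(Rational(1, 331), -622), 281807)), -1) = Pow(Add(-331298, Add(Rational(-622, 331), 281807)), -1) = Pow(Add(-331298, Rational(93277495, 331)), -1) = Pow(Rational(-16382143, 331), -1) = Rational(-331, 16382143)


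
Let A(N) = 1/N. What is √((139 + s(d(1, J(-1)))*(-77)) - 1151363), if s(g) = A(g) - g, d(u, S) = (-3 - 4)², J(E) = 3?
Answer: 2*I*√14056294/7 ≈ 1071.2*I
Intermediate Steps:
d(u, S) = 49 (d(u, S) = (-7)² = 49)
s(g) = 1/g - g
√((139 + s(d(1, J(-1)))*(-77)) - 1151363) = √((139 + (1/49 - 1*49)*(-77)) - 1151363) = √((139 + (1/49 - 49)*(-77)) - 1151363) = √((139 - 2400/49*(-77)) - 1151363) = √((139 + 26400/7) - 1151363) = √(27373/7 - 1151363) = √(-8032168/7) = 2*I*√14056294/7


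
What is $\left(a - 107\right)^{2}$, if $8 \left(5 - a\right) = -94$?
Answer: $\frac{130321}{16} \approx 8145.1$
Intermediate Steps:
$a = \frac{67}{4}$ ($a = 5 - - \frac{47}{4} = 5 + \frac{47}{4} = \frac{67}{4} \approx 16.75$)
$\left(a - 107\right)^{2} = \left(\frac{67}{4} - 107\right)^{2} = \left(- \frac{361}{4}\right)^{2} = \frac{130321}{16}$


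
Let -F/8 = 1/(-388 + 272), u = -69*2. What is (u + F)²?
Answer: 16000000/841 ≈ 19025.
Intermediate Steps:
u = -138
F = 2/29 (F = -8/(-388 + 272) = -8/(-116) = -8*(-1/116) = 2/29 ≈ 0.068966)
(u + F)² = (-138 + 2/29)² = (-4000/29)² = 16000000/841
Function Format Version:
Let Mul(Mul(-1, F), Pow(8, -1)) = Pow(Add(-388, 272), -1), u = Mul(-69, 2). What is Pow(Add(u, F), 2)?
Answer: Rational(16000000, 841) ≈ 19025.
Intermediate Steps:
u = -138
F = Rational(2, 29) (F = Mul(-8, Pow(Add(-388, 272), -1)) = Mul(-8, Pow(-116, -1)) = Mul(-8, Rational(-1, 116)) = Rational(2, 29) ≈ 0.068966)
Pow(Add(u, F), 2) = Pow(Add(-138, Rational(2, 29)), 2) = Pow(Rational(-4000, 29), 2) = Rational(16000000, 841)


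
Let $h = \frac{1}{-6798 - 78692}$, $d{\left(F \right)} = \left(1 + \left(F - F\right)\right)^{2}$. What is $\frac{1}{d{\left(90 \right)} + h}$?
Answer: $\frac{85490}{85489} \approx 1.0$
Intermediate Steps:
$d{\left(F \right)} = 1$ ($d{\left(F \right)} = \left(1 + 0\right)^{2} = 1^{2} = 1$)
$h = - \frac{1}{85490}$ ($h = \frac{1}{-85490} = - \frac{1}{85490} \approx -1.1697 \cdot 10^{-5}$)
$\frac{1}{d{\left(90 \right)} + h} = \frac{1}{1 - \frac{1}{85490}} = \frac{1}{\frac{85489}{85490}} = \frac{85490}{85489}$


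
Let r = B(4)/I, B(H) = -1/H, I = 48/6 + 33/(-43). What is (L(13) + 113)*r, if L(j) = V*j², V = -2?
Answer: 9675/1244 ≈ 7.7773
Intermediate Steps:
I = 311/43 (I = 48*(⅙) + 33*(-1/43) = 8 - 33/43 = 311/43 ≈ 7.2326)
r = -43/1244 (r = (-1/4)/(311/43) = -1*¼*(43/311) = -¼*43/311 = -43/1244 ≈ -0.034566)
L(j) = -2*j²
(L(13) + 113)*r = (-2*13² + 113)*(-43/1244) = (-2*169 + 113)*(-43/1244) = (-338 + 113)*(-43/1244) = -225*(-43/1244) = 9675/1244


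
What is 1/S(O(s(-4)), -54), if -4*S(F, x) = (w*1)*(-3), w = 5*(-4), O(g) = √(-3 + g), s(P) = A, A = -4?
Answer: -1/15 ≈ -0.066667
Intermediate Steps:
s(P) = -4
w = -20
S(F, x) = -15 (S(F, x) = -(-20*1)*(-3)/4 = -(-5)*(-3) = -¼*60 = -15)
1/S(O(s(-4)), -54) = 1/(-15) = -1/15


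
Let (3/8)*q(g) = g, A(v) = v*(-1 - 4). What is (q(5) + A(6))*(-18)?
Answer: 300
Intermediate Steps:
A(v) = -5*v (A(v) = v*(-5) = -5*v)
q(g) = 8*g/3
(q(5) + A(6))*(-18) = ((8/3)*5 - 5*6)*(-18) = (40/3 - 30)*(-18) = -50/3*(-18) = 300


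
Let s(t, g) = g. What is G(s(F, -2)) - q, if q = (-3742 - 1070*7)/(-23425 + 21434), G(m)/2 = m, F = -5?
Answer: -19196/1991 ≈ -9.6414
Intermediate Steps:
G(m) = 2*m
q = 11232/1991 (q = (-3742 - 7490)/(-1991) = -11232*(-1/1991) = 11232/1991 ≈ 5.6414)
G(s(F, -2)) - q = 2*(-2) - 1*11232/1991 = -4 - 11232/1991 = -19196/1991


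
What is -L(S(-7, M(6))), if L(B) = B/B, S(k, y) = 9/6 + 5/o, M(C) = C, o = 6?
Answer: -1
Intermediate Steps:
S(k, y) = 7/3 (S(k, y) = 9/6 + 5/6 = 9*(⅙) + 5*(⅙) = 3/2 + ⅚ = 7/3)
L(B) = 1
-L(S(-7, M(6))) = -1*1 = -1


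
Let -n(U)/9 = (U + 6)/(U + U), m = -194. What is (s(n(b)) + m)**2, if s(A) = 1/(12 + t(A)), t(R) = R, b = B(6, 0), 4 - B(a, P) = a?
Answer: 16589329/441 ≈ 37618.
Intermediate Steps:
B(a, P) = 4 - a
b = -2 (b = 4 - 1*6 = 4 - 6 = -2)
n(U) = -9*(6 + U)/(2*U) (n(U) = -9*(U + 6)/(U + U) = -9*(6 + U)/(2*U))
s(A) = 1/(12 + A)
(s(n(b)) + m)**2 = (1/(12 + (-9/2 - 27/(-2))) - 194)**2 = (1/(12 + (-9/2 - 27*(-1/2))) - 194)**2 = (1/(12 + (-9/2 + 27/2)) - 194)**2 = (1/(12 + 9) - 194)**2 = (1/21 - 194)**2 = (-4073/21)**2 = 16589329/441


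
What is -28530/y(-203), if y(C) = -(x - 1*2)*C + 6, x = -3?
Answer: 28530/1009 ≈ 28.276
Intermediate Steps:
y(C) = 6 + 5*C (y(C) = -(-3 - 1*2)*C + 6 = -(-3 - 2)*C + 6 = -(-5)*C + 6 = 5*C + 6 = 6 + 5*C)
-28530/y(-203) = -28530/(6 + 5*(-203)) = -28530/(6 - 1015) = -28530/(-1009) = -28530*(-1/1009) = 28530/1009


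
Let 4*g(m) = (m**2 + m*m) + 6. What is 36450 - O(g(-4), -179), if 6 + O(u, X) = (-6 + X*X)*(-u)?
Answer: 681577/2 ≈ 3.4079e+5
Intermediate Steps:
g(m) = 3/2 + m**2/2 (g(m) = ((m**2 + m*m) + 6)/4 = ((m**2 + m**2) + 6)/4 = (2*m**2 + 6)/4 = (6 + 2*m**2)/4 = 3/2 + m**2/2)
O(u, X) = -6 - u*(-6 + X**2) (O(u, X) = -6 + (-6 + X*X)*(-u) = -6 + (-6 + X**2)*(-u) = -6 - u*(-6 + X**2))
36450 - O(g(-4), -179) = 36450 - (-6 + 6*(3/2 + (1/2)*(-4)**2) - 1*(3/2 + (1/2)*(-4)**2)*(-179)**2) = 36450 - (-6 + 6*(3/2 + (1/2)*16) - 1*(3/2 + (1/2)*16)*32041) = 36450 - (-6 + 6*(3/2 + 8) - 1*(3/2 + 8)*32041) = 36450 - (-6 + 6*(19/2) - 1*19/2*32041) = 36450 - (-6 + 57 - 608779/2) = 36450 - 1*(-608677/2) = 36450 + 608677/2 = 681577/2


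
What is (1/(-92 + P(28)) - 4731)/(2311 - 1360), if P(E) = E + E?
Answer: -170317/34236 ≈ -4.9748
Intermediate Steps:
P(E) = 2*E
(1/(-92 + P(28)) - 4731)/(2311 - 1360) = (1/(-92 + 2*28) - 4731)/(2311 - 1360) = (1/(-92 + 56) - 4731)/951 = (1/(-36) - 4731)*(1/951) = (-1/36 - 4731)*(1/951) = -170317/36*1/951 = -170317/34236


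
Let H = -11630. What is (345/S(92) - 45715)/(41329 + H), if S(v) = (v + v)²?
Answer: -67292465/43716928 ≈ -1.5393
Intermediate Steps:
S(v) = 4*v² (S(v) = (2*v)² = 4*v²)
(345/S(92) - 45715)/(41329 + H) = (345/((4*92²)) - 45715)/(41329 - 11630) = (345/((4*8464)) - 45715)/29699 = (345/33856 - 45715)*(1/29699) = (345*(1/33856) - 45715)*(1/29699) = (15/1472 - 45715)*(1/29699) = -67292465/1472*1/29699 = -67292465/43716928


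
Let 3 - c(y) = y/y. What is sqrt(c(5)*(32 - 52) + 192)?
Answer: 2*sqrt(38) ≈ 12.329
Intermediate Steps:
c(y) = 2 (c(y) = 3 - y/y = 3 - 1*1 = 3 - 1 = 2)
sqrt(c(5)*(32 - 52) + 192) = sqrt(2*(32 - 52) + 192) = sqrt(2*(-20) + 192) = sqrt(-40 + 192) = sqrt(152) = 2*sqrt(38)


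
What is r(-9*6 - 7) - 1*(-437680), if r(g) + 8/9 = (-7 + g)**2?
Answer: 3980728/9 ≈ 4.4230e+5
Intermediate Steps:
r(g) = -8/9 + (-7 + g)**2
r(-9*6 - 7) - 1*(-437680) = (-8/9 + (-7 + (-9*6 - 7))**2) - 1*(-437680) = (-8/9 + (-7 + (-54 - 7))**2) + 437680 = (-8/9 + (-7 - 61)**2) + 437680 = (-8/9 + (-68)**2) + 437680 = (-8/9 + 4624) + 437680 = 41608/9 + 437680 = 3980728/9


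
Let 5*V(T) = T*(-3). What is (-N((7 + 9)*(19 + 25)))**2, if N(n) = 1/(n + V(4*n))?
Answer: 25/24285184 ≈ 1.0294e-6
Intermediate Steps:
V(T) = -3*T/5 (V(T) = (T*(-3))/5 = (-3*T)/5 = -3*T/5)
N(n) = -5/(7*n) (N(n) = 1/(n - 12*n/5) = 1/(-7*n/5) = -5/(7*n))
(-N((7 + 9)*(19 + 25)))**2 = (-(-5)/(7*((7 + 9)*(19 + 25))))**2 = (-(-5)/(7*(16*44)))**2 = (-(-5)/(7*704))**2 = (-1*(-5/4928))**2 = (5/4928)**2 = 25/24285184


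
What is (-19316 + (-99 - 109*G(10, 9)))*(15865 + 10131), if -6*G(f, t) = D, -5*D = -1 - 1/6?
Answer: -22707096563/45 ≈ -5.0460e+8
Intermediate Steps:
D = 7/30 (D = -(-1 - 1/6)/5 = -1/5*(-7/6) = 7/30 ≈ 0.23333)
G(f, t) = -7/180 (G(f, t) = -1/6*7/30 = -7/180)
(-19316 + (-99 - 109*G(10, 9)))*(15865 + 10131) = (-19316 + (-99 - 109*(-7/180)))*(15865 + 10131) = (-19316 + (-99 + 763/180))*25996 = (-19316 - 17057/180)*25996 = -3493937/180*25996 = -22707096563/45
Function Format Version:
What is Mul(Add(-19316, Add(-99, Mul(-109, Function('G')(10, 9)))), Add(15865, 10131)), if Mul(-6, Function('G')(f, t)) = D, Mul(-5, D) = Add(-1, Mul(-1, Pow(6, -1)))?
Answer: Rational(-22707096563, 45) ≈ -5.0460e+8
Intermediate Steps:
D = Rational(7, 30) (D = Mul(Rational(-1, 5), Add(-1, Mul(-1, Pow(6, -1)))) = Mul(Rational(-1, 5), Add(-1, Mul(-1, Rational(1, 6)))) = Mul(Rational(-1, 5), Add(-1, Rational(-1, 6))) = Mul(Rational(-1, 5), Rational(-7, 6)) = Rational(7, 30) ≈ 0.23333)
Function('G')(f, t) = Rational(-7, 180) (Function('G')(f, t) = Mul(Rational(-1, 6), Rational(7, 30)) = Rational(-7, 180))
Mul(Add(-19316, Add(-99, Mul(-109, Function('G')(10, 9)))), Add(15865, 10131)) = Mul(Add(-19316, Add(-99, Mul(-109, Rational(-7, 180)))), Add(15865, 10131)) = Mul(Add(-19316, Add(-99, Rational(763, 180))), 25996) = Mul(Add(-19316, Rational(-17057, 180)), 25996) = Mul(Rational(-3493937, 180), 25996) = Rational(-22707096563, 45)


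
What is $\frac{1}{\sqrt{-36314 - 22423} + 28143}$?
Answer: $\frac{9381}{264029062} - \frac{i \sqrt{58737}}{792087186} \approx 3.553 \cdot 10^{-5} - 3.0597 \cdot 10^{-7} i$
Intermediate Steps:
$\frac{1}{\sqrt{-36314 - 22423} + 28143} = \frac{1}{\sqrt{-58737} + 28143} = \frac{1}{i \sqrt{58737} + 28143} = \frac{1}{28143 + i \sqrt{58737}}$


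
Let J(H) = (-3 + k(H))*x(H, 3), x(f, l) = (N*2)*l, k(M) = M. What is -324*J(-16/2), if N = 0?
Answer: 0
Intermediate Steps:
x(f, l) = 0 (x(f, l) = (0*2)*l = 0*l = 0)
J(H) = 0 (J(H) = (-3 + H)*0 = 0)
-324*J(-16/2) = -324*0 = 0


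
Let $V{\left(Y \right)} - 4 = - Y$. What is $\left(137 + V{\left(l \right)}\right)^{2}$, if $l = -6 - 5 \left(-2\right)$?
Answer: $18769$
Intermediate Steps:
$l = 4$ ($l = -6 - -10 = -6 + 10 = 4$)
$V{\left(Y \right)} = 4 - Y$
$\left(137 + V{\left(l \right)}\right)^{2} = \left(137 + \left(4 - 4\right)\right)^{2} = \left(137 + 0\right)^{2} = 137^{2} = 18769$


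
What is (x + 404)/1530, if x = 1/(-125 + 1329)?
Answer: 162139/614040 ≈ 0.26405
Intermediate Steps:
x = 1/1204 ≈ 0.00083056
(x + 404)/1530 = (1/1204 + 404)/1530 = (1/1530)*(486417/1204) = 162139/614040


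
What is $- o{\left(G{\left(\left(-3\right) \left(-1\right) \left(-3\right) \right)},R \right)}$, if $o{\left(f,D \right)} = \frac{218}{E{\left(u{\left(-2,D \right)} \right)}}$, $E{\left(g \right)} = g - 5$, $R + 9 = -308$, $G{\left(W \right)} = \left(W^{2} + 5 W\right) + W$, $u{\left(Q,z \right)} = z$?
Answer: $\frac{109}{161} \approx 0.67702$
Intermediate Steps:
$G{\left(W \right)} = W^{2} + 6 W$
$R = -317$ ($R = -9 - 308 = -317$)
$E{\left(g \right)} = -5 + g$ ($E{\left(g \right)} = g - 5 = -5 + g$)
$o{\left(f,D \right)} = \frac{218}{-5 + D}$
$- o{\left(G{\left(\left(-3\right) \left(-1\right) \left(-3\right) \right)},R \right)} = - \frac{218}{-5 - 317} = - \frac{218}{-322} = - \frac{218 \left(-1\right)}{322} = \left(-1\right) \left(- \frac{109}{161}\right) = \frac{109}{161}$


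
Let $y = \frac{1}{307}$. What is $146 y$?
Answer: $\frac{146}{307} \approx 0.47557$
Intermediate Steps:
$y = \frac{1}{307} \approx 0.0032573$
$146 y = 146 \cdot \frac{1}{307} = \frac{146}{307}$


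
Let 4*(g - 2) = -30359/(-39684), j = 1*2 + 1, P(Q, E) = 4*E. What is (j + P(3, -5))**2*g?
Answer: 100523159/158736 ≈ 633.27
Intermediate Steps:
j = 3 (j = 2 + 1 = 3)
g = 347831/158736 (g = 2 + (-30359/(-39684))/4 = 2 + (-30359*(-1/39684))/4 = 2 + (1/4)*(30359/39684) = 2 + 30359/158736 = 347831/158736 ≈ 2.1913)
(j + P(3, -5))**2*g = (3 + 4*(-5))**2*(347831/158736) = (3 - 20)**2*(347831/158736) = (-17)**2*(347831/158736) = 289*(347831/158736) = 100523159/158736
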